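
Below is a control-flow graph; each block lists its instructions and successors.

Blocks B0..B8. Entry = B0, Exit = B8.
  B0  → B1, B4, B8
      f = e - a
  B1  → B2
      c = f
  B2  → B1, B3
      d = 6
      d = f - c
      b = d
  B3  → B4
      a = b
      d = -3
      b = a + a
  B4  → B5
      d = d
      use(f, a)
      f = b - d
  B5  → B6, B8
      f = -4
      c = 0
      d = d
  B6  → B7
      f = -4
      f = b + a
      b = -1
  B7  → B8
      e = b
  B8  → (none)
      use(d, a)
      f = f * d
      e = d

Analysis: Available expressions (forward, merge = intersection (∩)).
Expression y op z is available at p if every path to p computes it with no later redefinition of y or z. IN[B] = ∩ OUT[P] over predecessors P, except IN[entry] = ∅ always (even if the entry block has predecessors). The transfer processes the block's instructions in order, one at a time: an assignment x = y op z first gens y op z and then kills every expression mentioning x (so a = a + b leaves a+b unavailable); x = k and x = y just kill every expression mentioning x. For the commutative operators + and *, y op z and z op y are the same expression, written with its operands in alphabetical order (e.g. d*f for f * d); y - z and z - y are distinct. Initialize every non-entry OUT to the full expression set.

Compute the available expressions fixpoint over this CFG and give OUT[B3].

Answer: {a+a, f-c}

Derivation:
Fixpoint table:
  B0:  IN={}  OUT={e-a}
  B1:  IN={e-a}  OUT={e-a}
  B2:  IN={e-a}  OUT={e-a, f-c}
  B3:  IN={e-a, f-c}  OUT={a+a, f-c}
  B4:  IN={}  OUT={b-d}
  B5:  IN={b-d}  OUT={}
  B6:  IN={}  OUT={}
  B7:  IN={}  OUT={}
  B8:  IN={}  OUT={}

Merge at B3: IN[B3] = OUT[B2] = {e-a, f-c}
Applying B3's transfer function to that IN value gives OUT[B3] (row B3 above).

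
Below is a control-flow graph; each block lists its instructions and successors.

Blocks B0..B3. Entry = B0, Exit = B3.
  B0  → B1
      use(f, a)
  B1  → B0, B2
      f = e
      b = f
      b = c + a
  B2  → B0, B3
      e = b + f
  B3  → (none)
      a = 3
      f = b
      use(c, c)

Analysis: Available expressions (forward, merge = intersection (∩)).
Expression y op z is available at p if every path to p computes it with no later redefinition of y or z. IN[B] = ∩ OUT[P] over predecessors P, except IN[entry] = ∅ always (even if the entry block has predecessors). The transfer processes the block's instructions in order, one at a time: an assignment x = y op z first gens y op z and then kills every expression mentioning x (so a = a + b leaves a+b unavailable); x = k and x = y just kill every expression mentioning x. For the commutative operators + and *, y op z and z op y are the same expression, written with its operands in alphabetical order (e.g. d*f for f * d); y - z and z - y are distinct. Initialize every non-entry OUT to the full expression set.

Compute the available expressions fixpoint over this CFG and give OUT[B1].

Converged values:
  B0:   IN={}   OUT={}
  B1:   IN={}   OUT={a+c}
  B2:   IN={a+c}   OUT={a+c, b+f}
  B3:   IN={a+c, b+f}   OUT={}

Merge at B1: IN[B1] = OUT[B0] = {}
Applying B1's transfer function to that IN value gives OUT[B1] (row B1 above).

Answer: {a+c}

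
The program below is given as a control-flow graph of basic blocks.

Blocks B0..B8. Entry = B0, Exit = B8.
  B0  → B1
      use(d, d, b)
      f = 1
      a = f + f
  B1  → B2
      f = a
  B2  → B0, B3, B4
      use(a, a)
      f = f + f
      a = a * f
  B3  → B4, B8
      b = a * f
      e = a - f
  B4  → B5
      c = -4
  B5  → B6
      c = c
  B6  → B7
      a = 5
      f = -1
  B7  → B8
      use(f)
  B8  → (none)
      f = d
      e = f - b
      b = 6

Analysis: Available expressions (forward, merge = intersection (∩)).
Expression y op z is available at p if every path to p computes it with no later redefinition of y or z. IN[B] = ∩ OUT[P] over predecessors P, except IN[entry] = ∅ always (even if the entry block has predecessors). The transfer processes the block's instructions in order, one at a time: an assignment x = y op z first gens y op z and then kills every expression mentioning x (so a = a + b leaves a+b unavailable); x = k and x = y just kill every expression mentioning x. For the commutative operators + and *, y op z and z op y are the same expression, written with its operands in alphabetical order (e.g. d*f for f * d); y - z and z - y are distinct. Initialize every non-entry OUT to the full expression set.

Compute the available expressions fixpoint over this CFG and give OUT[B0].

Per-block solution:
  B0:   IN={}   OUT={f+f}
  B1:   IN={f+f}   OUT={}
  B2:   IN={}   OUT={}
  B3:   IN={}   OUT={a*f, a-f}
  B4:   IN={}   OUT={}
  B5:   IN={}   OUT={}
  B6:   IN={}   OUT={}
  B7:   IN={}   OUT={}
  B8:   IN={}   OUT={}

Merge at B0 (entry node, so the boundary value {} is joined with the incoming edge(s)): IN[B0] = {} ∩ OUT[B2] = {}
Applying B0's transfer function to that IN value gives OUT[B0] (row B0 above).

Answer: {f+f}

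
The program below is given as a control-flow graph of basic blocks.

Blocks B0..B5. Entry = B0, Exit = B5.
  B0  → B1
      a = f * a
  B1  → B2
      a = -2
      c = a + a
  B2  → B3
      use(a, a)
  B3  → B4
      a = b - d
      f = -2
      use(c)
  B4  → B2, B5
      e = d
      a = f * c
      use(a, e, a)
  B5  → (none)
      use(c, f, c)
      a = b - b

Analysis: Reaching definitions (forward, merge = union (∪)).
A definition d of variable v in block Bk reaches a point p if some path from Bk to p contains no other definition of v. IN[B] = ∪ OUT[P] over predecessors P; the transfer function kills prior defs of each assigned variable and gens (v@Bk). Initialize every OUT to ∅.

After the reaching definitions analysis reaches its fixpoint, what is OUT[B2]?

Answer: {a@B1, a@B4, c@B1, e@B4, f@B3}

Derivation:
Per-block solution:
  B0:  IN={}  OUT={a@B0}
  B1:  IN={a@B0}  OUT={a@B1, c@B1}
  B2:  IN={a@B1, a@B4, c@B1, e@B4, f@B3}  OUT={a@B1, a@B4, c@B1, e@B4, f@B3}
  B3:  IN={a@B1, a@B4, c@B1, e@B4, f@B3}  OUT={a@B3, c@B1, e@B4, f@B3}
  B4:  IN={a@B3, c@B1, e@B4, f@B3}  OUT={a@B4, c@B1, e@B4, f@B3}
  B5:  IN={a@B4, c@B1, e@B4, f@B3}  OUT={a@B5, c@B1, e@B4, f@B3}

Merge at B2: IN[B2] = OUT[B1] ⊔ OUT[B4] = {a@B1, a@B4, c@B1, e@B4, f@B3}
Applying B2's transfer function to that IN value gives OUT[B2] (row B2 above).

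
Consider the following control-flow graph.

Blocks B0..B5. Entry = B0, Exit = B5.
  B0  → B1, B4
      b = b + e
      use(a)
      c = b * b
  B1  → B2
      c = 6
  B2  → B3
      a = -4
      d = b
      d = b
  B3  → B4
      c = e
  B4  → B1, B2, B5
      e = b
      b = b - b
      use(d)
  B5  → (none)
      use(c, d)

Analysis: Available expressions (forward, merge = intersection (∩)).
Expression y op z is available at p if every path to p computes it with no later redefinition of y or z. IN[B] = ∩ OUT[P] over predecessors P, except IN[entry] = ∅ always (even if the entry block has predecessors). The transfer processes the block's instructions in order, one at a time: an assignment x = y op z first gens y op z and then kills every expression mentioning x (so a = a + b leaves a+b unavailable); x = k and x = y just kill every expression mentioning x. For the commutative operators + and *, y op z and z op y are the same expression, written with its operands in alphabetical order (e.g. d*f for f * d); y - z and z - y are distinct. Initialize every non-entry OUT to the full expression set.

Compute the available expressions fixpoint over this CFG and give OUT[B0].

Answer: {b*b}

Trace:
Per-block solution:
  B0: | IN={} | OUT={b*b}
  B1: | IN={} | OUT={}
  B2: | IN={} | OUT={}
  B3: | IN={} | OUT={}
  B4: | IN={} | OUT={}
  B5: | IN={} | OUT={}

B0 is the boundary node: IN[B0] = {}
Applying B0's transfer function to that IN value gives OUT[B0] (row B0 above).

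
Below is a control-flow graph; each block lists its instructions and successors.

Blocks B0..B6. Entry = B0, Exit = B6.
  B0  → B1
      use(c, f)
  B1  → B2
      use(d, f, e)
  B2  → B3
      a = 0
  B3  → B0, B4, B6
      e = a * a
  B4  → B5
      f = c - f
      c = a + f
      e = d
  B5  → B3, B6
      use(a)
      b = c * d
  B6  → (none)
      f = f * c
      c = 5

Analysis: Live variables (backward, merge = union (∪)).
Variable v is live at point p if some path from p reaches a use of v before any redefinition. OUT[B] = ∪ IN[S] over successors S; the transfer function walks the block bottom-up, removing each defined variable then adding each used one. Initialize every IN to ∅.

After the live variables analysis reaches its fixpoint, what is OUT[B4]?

Converged values:
  B0:   IN={c, d, e, f}   OUT={c, d, e, f}
  B1:   IN={c, d, e, f}   OUT={c, d, f}
  B2:   IN={c, d, f}   OUT={a, c, d, f}
  B3:   IN={a, c, d, f}   OUT={a, c, d, e, f}
  B4:   IN={a, c, d, f}   OUT={a, c, d, f}
  B5:   IN={a, c, d, f}   OUT={a, c, d, f}
  B6:   IN={c, f}   OUT={}

Merge at B4: OUT[B4] = IN[B5] = {a, c, d, f}

Answer: {a, c, d, f}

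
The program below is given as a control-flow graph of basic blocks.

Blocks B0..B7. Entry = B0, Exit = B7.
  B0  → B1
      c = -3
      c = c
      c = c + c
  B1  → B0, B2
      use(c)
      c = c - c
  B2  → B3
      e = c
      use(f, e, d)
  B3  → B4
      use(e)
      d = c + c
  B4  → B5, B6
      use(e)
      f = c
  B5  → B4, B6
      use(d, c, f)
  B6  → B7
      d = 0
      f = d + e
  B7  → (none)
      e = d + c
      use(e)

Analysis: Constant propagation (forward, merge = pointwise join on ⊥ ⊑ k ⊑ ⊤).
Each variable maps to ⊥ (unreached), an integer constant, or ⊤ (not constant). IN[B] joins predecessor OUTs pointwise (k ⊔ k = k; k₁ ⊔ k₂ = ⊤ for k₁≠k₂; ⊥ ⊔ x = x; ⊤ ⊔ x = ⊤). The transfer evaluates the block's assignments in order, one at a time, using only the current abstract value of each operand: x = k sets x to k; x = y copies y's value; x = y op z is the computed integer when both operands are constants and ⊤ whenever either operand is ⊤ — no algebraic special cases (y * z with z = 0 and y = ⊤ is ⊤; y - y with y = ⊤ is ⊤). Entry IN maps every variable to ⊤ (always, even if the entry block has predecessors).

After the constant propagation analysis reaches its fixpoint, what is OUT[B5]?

Per-block solution:
  B0:   IN=(all ⊤)   OUT={c:-6; rest ⊤}
  B1:   IN={c:-6; rest ⊤}   OUT={c:0; rest ⊤}
  B2:   IN={c:0; rest ⊤}   OUT={c:0, e:0; rest ⊤}
  B3:   IN={c:0, e:0; rest ⊤}   OUT={c:0, d:0, e:0; rest ⊤}
  B4:   IN={c:0, d:0, e:0; rest ⊤}   OUT={c:0, d:0, e:0, f:0; rest ⊤}
  B5:   IN={c:0, d:0, e:0, f:0; rest ⊤}   OUT={c:0, d:0, e:0, f:0; rest ⊤}
  B6:   IN={c:0, d:0, e:0, f:0; rest ⊤}   OUT={c:0, d:0, e:0, f:0; rest ⊤}
  B7:   IN={c:0, d:0, e:0, f:0; rest ⊤}   OUT={c:0, d:0, e:0, f:0; rest ⊤}

Merge at B5: IN[B5] = OUT[B4] = {a: ⊤, b: ⊤, c: 0, d: 0, e: 0, f: 0}
Applying B5's transfer function to that IN value gives OUT[B5] (row B5 above).

Answer: {a: ⊤, b: ⊤, c: 0, d: 0, e: 0, f: 0}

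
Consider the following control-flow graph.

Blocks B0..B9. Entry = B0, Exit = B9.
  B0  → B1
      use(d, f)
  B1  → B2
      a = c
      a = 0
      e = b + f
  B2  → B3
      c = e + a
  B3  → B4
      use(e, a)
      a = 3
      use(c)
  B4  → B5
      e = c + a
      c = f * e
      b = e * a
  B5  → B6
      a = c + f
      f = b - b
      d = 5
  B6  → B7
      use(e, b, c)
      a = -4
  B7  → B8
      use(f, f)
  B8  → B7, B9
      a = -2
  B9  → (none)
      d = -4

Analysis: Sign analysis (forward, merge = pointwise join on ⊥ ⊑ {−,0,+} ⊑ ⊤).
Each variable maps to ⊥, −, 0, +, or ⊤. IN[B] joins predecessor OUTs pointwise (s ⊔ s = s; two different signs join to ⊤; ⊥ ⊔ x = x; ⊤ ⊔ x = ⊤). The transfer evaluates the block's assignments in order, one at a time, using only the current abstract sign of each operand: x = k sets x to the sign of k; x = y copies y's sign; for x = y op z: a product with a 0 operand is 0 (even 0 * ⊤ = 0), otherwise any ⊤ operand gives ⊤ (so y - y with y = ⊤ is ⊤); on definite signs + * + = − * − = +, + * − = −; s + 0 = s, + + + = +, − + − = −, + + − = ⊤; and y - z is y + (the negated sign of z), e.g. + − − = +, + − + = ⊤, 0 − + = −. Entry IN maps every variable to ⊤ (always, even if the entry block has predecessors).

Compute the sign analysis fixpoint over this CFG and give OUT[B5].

Converged values:
  B0:   IN=(all ⊤)   OUT=(all ⊤)
  B1:   IN=(all ⊤)   OUT={a:0; rest ⊤}
  B2:   IN={a:0; rest ⊤}   OUT={a:0; rest ⊤}
  B3:   IN={a:0; rest ⊤}   OUT={a:+; rest ⊤}
  B4:   IN={a:+; rest ⊤}   OUT={a:+; rest ⊤}
  B5:   IN={a:+; rest ⊤}   OUT={d:+; rest ⊤}
  B6:   IN={d:+; rest ⊤}   OUT={a:-, d:+; rest ⊤}
  B7:   IN={a:-, d:+; rest ⊤}   OUT={a:-, d:+; rest ⊤}
  B8:   IN={a:-, d:+; rest ⊤}   OUT={a:-, d:+; rest ⊤}
  B9:   IN={a:-, d:+; rest ⊤}   OUT={a:-, d:-; rest ⊤}

Merge at B5: IN[B5] = OUT[B4] = {a: +, b: ⊤, c: ⊤, d: ⊤, e: ⊤, f: ⊤}
Applying B5's transfer function to that IN value gives OUT[B5] (row B5 above).

Answer: {a: ⊤, b: ⊤, c: ⊤, d: +, e: ⊤, f: ⊤}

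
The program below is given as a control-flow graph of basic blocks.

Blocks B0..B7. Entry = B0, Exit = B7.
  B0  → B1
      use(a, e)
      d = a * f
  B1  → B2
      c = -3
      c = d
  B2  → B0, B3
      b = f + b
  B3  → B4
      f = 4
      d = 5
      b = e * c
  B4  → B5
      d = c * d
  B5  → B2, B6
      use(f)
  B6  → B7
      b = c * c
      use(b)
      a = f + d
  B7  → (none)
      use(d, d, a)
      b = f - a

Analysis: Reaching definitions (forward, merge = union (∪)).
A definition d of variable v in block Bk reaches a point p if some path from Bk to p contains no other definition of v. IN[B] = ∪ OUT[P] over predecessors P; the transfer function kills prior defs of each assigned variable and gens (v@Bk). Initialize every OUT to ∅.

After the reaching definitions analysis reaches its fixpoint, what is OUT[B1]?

Answer: {b@B2, c@B1, d@B0, f@B3}

Trace:
Converged values:
  B0: | IN={b@B2, c@B1, d@B0, d@B4, f@B3} | OUT={b@B2, c@B1, d@B0, f@B3}
  B1: | IN={b@B2, c@B1, d@B0, f@B3} | OUT={b@B2, c@B1, d@B0, f@B3}
  B2: | IN={b@B2, b@B3, c@B1, d@B0, d@B4, f@B3} | OUT={b@B2, c@B1, d@B0, d@B4, f@B3}
  B3: | IN={b@B2, c@B1, d@B0, d@B4, f@B3} | OUT={b@B3, c@B1, d@B3, f@B3}
  B4: | IN={b@B3, c@B1, d@B3, f@B3} | OUT={b@B3, c@B1, d@B4, f@B3}
  B5: | IN={b@B3, c@B1, d@B4, f@B3} | OUT={b@B3, c@B1, d@B4, f@B3}
  B6: | IN={b@B3, c@B1, d@B4, f@B3} | OUT={a@B6, b@B6, c@B1, d@B4, f@B3}
  B7: | IN={a@B6, b@B6, c@B1, d@B4, f@B3} | OUT={a@B6, b@B7, c@B1, d@B4, f@B3}

Merge at B1: IN[B1] = OUT[B0] = {b@B2, c@B1, d@B0, f@B3}
Applying B1's transfer function to that IN value gives OUT[B1] (row B1 above).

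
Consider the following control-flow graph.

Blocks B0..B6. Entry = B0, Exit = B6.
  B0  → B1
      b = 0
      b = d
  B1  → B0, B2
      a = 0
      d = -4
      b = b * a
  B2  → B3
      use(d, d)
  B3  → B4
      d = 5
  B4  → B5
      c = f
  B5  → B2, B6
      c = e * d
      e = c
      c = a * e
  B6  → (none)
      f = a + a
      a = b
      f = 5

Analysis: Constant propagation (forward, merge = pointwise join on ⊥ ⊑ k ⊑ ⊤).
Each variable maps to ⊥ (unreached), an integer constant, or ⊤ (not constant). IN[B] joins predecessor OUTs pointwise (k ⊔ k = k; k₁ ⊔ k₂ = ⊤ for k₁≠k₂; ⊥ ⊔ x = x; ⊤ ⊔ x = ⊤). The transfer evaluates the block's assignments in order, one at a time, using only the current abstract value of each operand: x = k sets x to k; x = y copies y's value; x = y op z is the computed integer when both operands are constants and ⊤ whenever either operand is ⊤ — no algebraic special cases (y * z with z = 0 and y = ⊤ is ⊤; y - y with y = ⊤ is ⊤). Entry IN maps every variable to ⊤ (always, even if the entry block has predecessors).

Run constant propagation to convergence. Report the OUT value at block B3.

Converged values:
  B0:  IN=(all ⊤)  OUT=(all ⊤)
  B1:  IN=(all ⊤)  OUT={a:0, d:-4; rest ⊤}
  B2:  IN={a:0; rest ⊤}  OUT={a:0; rest ⊤}
  B3:  IN={a:0; rest ⊤}  OUT={a:0, d:5; rest ⊤}
  B4:  IN={a:0, d:5; rest ⊤}  OUT={a:0, d:5; rest ⊤}
  B5:  IN={a:0, d:5; rest ⊤}  OUT={a:0, d:5; rest ⊤}
  B6:  IN={a:0, d:5; rest ⊤}  OUT={d:5, f:5; rest ⊤}

Merge at B3: IN[B3] = OUT[B2] = {a: 0, b: ⊤, c: ⊤, d: ⊤, e: ⊤, f: ⊤}
Applying B3's transfer function to that IN value gives OUT[B3] (row B3 above).

Answer: {a: 0, b: ⊤, c: ⊤, d: 5, e: ⊤, f: ⊤}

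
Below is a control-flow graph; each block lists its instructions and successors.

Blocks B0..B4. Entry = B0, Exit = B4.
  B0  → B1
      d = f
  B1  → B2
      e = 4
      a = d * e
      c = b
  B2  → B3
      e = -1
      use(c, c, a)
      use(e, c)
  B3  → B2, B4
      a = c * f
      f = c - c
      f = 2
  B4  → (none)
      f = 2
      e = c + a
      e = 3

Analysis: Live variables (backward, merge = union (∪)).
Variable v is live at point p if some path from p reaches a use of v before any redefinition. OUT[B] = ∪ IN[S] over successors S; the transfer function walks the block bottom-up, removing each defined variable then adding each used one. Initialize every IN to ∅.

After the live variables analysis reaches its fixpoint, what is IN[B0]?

Answer: {b, f}

Working:
Converged values:
  B0:   IN={b, f}   OUT={b, d, f}
  B1:   IN={b, d, f}   OUT={a, c, f}
  B2:   IN={a, c, f}   OUT={c, f}
  B3:   IN={c, f}   OUT={a, c, f}
  B4:   IN={a, c}   OUT={}

Merge at B0: OUT[B0] = IN[B1] = {b, d, f}
Applying B0's transfer function to that OUT value gives IN[B0] (row B0 above).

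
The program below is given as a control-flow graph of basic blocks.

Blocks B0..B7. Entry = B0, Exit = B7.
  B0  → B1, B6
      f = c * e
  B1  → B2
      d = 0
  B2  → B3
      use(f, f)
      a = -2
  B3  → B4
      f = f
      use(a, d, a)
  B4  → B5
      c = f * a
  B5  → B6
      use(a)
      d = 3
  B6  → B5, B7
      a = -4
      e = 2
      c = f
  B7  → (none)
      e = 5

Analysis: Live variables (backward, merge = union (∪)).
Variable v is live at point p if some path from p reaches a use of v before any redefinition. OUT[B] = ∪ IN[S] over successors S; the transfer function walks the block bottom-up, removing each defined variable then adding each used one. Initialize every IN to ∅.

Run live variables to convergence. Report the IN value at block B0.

Converged values:
  B0:   IN={c, e}   OUT={f}
  B1:   IN={f}   OUT={d, f}
  B2:   IN={d, f}   OUT={a, d, f}
  B3:   IN={a, d, f}   OUT={a, f}
  B4:   IN={a, f}   OUT={a, f}
  B5:   IN={a, f}   OUT={f}
  B6:   IN={f}   OUT={a, f}
  B7:   IN={}   OUT={}

Merge at B0: OUT[B0] = IN[B1] ⊔ IN[B6] = {f}
Applying B0's transfer function to that OUT value gives IN[B0] (row B0 above).

Answer: {c, e}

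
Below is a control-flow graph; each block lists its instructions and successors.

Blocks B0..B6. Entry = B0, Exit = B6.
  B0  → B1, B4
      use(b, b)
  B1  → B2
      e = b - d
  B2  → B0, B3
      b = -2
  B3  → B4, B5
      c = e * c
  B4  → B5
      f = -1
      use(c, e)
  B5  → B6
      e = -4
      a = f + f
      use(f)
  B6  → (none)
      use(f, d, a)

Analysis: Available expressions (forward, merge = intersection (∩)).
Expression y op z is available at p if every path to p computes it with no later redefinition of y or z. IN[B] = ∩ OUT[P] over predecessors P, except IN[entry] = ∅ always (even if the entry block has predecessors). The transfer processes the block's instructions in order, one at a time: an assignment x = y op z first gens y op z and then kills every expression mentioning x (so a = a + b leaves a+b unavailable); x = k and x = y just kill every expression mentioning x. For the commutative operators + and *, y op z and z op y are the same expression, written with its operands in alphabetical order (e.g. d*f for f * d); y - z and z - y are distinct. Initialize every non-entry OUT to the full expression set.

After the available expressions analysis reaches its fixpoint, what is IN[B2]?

Converged values:
  B0: | IN={} | OUT={}
  B1: | IN={} | OUT={b-d}
  B2: | IN={b-d} | OUT={}
  B3: | IN={} | OUT={}
  B4: | IN={} | OUT={}
  B5: | IN={} | OUT={f+f}
  B6: | IN={f+f} | OUT={f+f}

Merge at B2: IN[B2] = OUT[B1] = {b-d}

Answer: {b-d}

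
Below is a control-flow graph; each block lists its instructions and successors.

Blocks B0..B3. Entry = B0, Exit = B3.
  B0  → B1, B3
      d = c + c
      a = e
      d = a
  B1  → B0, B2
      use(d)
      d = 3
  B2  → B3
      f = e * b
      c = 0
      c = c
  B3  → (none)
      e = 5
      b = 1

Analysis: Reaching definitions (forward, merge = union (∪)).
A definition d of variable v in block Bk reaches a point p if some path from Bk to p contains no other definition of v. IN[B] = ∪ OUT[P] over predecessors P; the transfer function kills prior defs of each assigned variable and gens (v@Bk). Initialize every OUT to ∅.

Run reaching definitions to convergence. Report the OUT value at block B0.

Answer: {a@B0, d@B0}

Working:
Fixpoint table:
  B0:   IN={a@B0, d@B1}   OUT={a@B0, d@B0}
  B1:   IN={a@B0, d@B0}   OUT={a@B0, d@B1}
  B2:   IN={a@B0, d@B1}   OUT={a@B0, c@B2, d@B1, f@B2}
  B3:   IN={a@B0, c@B2, d@B0, d@B1, f@B2}   OUT={a@B0, b@B3, c@B2, d@B0, d@B1, e@B3, f@B2}

Merge at B0 (entry node, so the boundary value {} is joined with the incoming edge(s)): IN[B0] = {} ⊔ OUT[B1] = {a@B0, d@B1}
Applying B0's transfer function to that IN value gives OUT[B0] (row B0 above).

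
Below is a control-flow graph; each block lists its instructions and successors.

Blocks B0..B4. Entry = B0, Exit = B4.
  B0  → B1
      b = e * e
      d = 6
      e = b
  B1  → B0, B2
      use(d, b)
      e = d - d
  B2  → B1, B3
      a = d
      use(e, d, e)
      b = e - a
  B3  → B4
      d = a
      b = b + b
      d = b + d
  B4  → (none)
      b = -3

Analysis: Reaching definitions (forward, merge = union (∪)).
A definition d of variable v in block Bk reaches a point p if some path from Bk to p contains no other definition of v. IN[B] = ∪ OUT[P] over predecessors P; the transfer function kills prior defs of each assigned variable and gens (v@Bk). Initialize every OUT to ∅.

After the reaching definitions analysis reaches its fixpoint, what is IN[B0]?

Converged values:
  B0:   IN={a@B2, b@B0, b@B2, d@B0, e@B1}   OUT={a@B2, b@B0, d@B0, e@B0}
  B1:   IN={a@B2, b@B0, b@B2, d@B0, e@B0, e@B1}   OUT={a@B2, b@B0, b@B2, d@B0, e@B1}
  B2:   IN={a@B2, b@B0, b@B2, d@B0, e@B1}   OUT={a@B2, b@B2, d@B0, e@B1}
  B3:   IN={a@B2, b@B2, d@B0, e@B1}   OUT={a@B2, b@B3, d@B3, e@B1}
  B4:   IN={a@B2, b@B3, d@B3, e@B1}   OUT={a@B2, b@B4, d@B3, e@B1}

Merge at B0 (entry node, so the boundary value {} is joined with the incoming edge(s)): IN[B0] = {} ⊔ OUT[B1] = {a@B2, b@B0, b@B2, d@B0, e@B1}

Answer: {a@B2, b@B0, b@B2, d@B0, e@B1}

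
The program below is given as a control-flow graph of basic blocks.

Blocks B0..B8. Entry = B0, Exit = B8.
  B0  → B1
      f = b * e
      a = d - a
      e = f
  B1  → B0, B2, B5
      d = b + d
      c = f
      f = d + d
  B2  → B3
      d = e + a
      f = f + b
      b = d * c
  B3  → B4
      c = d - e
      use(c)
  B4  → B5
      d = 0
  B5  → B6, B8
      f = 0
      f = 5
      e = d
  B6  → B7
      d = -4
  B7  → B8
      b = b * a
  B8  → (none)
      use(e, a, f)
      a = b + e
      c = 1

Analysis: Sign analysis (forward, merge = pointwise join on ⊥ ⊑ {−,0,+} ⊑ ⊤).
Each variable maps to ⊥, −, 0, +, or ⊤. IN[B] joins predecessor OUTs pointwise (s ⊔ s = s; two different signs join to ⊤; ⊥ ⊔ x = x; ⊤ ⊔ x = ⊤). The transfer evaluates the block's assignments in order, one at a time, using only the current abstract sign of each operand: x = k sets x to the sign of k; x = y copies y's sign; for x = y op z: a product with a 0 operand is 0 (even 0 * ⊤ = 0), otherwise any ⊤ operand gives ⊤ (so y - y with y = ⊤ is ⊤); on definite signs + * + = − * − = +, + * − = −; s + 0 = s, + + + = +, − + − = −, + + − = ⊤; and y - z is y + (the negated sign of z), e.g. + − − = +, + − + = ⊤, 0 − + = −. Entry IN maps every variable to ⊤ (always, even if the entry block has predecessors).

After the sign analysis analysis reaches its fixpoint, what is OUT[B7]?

Answer: {a: ⊤, b: ⊤, c: ⊤, d: -, e: ⊤, f: +}

Working:
Fixpoint table:
  B0: | IN=(all ⊤) | OUT=(all ⊤)
  B1: | IN=(all ⊤) | OUT=(all ⊤)
  B2: | IN=(all ⊤) | OUT=(all ⊤)
  B3: | IN=(all ⊤) | OUT=(all ⊤)
  B4: | IN=(all ⊤) | OUT={d:0; rest ⊤}
  B5: | IN=(all ⊤) | OUT={f:+; rest ⊤}
  B6: | IN={f:+; rest ⊤} | OUT={d:-, f:+; rest ⊤}
  B7: | IN={d:-, f:+; rest ⊤} | OUT={d:-, f:+; rest ⊤}
  B8: | IN={f:+; rest ⊤} | OUT={c:+, f:+; rest ⊤}

Merge at B7: IN[B7] = OUT[B6] = {a: ⊤, b: ⊤, c: ⊤, d: -, e: ⊤, f: +}
Applying B7's transfer function to that IN value gives OUT[B7] (row B7 above).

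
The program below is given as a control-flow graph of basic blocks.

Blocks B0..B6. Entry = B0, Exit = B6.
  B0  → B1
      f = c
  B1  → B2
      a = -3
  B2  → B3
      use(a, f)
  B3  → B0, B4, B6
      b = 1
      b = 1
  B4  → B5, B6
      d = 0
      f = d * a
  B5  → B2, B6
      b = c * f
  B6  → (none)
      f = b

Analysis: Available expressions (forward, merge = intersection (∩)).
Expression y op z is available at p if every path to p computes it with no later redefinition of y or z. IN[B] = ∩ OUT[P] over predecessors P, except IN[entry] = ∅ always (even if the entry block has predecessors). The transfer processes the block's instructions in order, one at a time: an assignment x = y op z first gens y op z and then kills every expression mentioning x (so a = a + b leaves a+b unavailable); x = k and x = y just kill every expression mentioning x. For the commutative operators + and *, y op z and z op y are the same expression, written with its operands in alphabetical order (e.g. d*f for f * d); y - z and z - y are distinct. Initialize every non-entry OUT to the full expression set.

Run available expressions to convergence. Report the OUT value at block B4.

Answer: {a*d}

Derivation:
Converged values:
  B0: | IN={} | OUT={}
  B1: | IN={} | OUT={}
  B2: | IN={} | OUT={}
  B3: | IN={} | OUT={}
  B4: | IN={} | OUT={a*d}
  B5: | IN={a*d} | OUT={a*d, c*f}
  B6: | IN={} | OUT={}

Merge at B4: IN[B4] = OUT[B3] = {}
Applying B4's transfer function to that IN value gives OUT[B4] (row B4 above).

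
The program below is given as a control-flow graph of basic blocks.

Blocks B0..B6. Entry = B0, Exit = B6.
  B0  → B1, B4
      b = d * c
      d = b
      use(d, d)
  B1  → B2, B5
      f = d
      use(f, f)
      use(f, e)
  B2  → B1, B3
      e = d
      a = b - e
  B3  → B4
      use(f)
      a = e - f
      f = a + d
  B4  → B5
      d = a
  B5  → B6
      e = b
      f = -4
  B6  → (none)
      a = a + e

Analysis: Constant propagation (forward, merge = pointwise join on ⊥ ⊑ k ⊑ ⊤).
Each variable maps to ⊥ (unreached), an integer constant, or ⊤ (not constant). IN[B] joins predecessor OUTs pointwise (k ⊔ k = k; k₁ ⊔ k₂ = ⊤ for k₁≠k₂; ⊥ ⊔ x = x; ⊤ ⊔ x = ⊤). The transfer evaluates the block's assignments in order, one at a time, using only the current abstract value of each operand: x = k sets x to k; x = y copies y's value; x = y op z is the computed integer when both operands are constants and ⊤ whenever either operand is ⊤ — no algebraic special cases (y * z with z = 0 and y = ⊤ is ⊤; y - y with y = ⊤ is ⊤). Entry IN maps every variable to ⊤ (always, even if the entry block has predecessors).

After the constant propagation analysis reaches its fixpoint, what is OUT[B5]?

Answer: {a: ⊤, b: ⊤, c: ⊤, d: ⊤, e: ⊤, f: -4}

Trace:
Per-block solution:
  B0:   IN=(all ⊤)   OUT=(all ⊤)
  B1:   IN=(all ⊤)   OUT=(all ⊤)
  B2:   IN=(all ⊤)   OUT=(all ⊤)
  B3:   IN=(all ⊤)   OUT=(all ⊤)
  B4:   IN=(all ⊤)   OUT=(all ⊤)
  B5:   IN=(all ⊤)   OUT={f:-4; rest ⊤}
  B6:   IN={f:-4; rest ⊤}   OUT={f:-4; rest ⊤}

Merge at B5: IN[B5] = OUT[B1] ⊔ OUT[B4] = {a: ⊤, b: ⊤, c: ⊤, d: ⊤, e: ⊤, f: ⊤}
Applying B5's transfer function to that IN value gives OUT[B5] (row B5 above).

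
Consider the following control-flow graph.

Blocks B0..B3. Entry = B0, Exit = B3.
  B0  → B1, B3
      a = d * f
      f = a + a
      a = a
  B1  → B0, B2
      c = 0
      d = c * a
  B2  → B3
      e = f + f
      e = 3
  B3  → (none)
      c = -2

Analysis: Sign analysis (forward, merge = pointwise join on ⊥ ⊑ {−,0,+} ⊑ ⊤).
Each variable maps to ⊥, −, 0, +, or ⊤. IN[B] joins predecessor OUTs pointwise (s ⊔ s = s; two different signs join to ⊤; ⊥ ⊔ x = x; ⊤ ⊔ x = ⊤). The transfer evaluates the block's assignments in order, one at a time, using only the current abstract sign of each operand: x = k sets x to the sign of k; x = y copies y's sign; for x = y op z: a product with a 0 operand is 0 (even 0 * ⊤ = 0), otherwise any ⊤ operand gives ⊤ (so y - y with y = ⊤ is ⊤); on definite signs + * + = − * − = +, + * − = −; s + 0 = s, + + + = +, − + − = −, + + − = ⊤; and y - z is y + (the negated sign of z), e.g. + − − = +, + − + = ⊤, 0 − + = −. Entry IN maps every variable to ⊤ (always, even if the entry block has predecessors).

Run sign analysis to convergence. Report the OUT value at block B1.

Answer: {a: ⊤, b: ⊤, c: 0, d: 0, e: ⊤, f: ⊤}

Working:
Converged values:
  B0:   IN=(all ⊤)   OUT=(all ⊤)
  B1:   IN=(all ⊤)   OUT={c:0, d:0; rest ⊤}
  B2:   IN={c:0, d:0; rest ⊤}   OUT={c:0, d:0, e:+; rest ⊤}
  B3:   IN=(all ⊤)   OUT={c:-; rest ⊤}

Merge at B1: IN[B1] = OUT[B0] = {a: ⊤, b: ⊤, c: ⊤, d: ⊤, e: ⊤, f: ⊤}
Applying B1's transfer function to that IN value gives OUT[B1] (row B1 above).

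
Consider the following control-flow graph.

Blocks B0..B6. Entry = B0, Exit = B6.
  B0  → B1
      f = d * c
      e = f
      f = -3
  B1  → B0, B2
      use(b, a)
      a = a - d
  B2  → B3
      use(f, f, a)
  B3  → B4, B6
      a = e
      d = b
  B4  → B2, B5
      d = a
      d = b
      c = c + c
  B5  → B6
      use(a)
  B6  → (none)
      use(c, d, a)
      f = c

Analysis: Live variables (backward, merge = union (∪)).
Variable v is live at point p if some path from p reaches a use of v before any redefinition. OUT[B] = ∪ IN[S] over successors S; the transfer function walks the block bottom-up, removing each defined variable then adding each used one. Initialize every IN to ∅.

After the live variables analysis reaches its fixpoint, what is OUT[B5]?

Per-block solution:
  B0:  IN={a, b, c, d}  OUT={a, b, c, d, e, f}
  B1:  IN={a, b, c, d, e, f}  OUT={a, b, c, d, e, f}
  B2:  IN={a, b, c, e, f}  OUT={b, c, e, f}
  B3:  IN={b, c, e, f}  OUT={a, b, c, d, e, f}
  B4:  IN={a, b, c, e, f}  OUT={a, b, c, d, e, f}
  B5:  IN={a, c, d}  OUT={a, c, d}
  B6:  IN={a, c, d}  OUT={}

Merge at B5: OUT[B5] = IN[B6] = {a, c, d}

Answer: {a, c, d}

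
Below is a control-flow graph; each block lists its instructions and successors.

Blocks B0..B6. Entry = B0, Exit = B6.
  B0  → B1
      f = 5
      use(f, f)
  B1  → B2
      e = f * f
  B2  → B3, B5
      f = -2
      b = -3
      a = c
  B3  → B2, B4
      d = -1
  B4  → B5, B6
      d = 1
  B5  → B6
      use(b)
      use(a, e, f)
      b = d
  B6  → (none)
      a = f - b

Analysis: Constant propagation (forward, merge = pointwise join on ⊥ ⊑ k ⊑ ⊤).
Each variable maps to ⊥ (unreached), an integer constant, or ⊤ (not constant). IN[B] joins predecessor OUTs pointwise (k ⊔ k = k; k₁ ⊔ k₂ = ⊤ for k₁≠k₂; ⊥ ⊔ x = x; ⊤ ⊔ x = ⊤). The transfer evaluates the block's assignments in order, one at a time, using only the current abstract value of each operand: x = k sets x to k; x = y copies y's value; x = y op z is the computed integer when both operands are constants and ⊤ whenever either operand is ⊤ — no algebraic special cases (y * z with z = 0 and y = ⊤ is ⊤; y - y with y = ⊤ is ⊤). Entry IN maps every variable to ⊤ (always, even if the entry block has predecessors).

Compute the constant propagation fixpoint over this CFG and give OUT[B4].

Answer: {a: ⊤, b: -3, c: ⊤, d: 1, e: 25, f: -2}

Derivation:
Fixpoint table:
  B0:  IN=(all ⊤)  OUT={f:5; rest ⊤}
  B1:  IN={f:5; rest ⊤}  OUT={e:25, f:5; rest ⊤}
  B2:  IN={e:25; rest ⊤}  OUT={b:-3, e:25, f:-2; rest ⊤}
  B3:  IN={b:-3, e:25, f:-2; rest ⊤}  OUT={b:-3, d:-1, e:25, f:-2; rest ⊤}
  B4:  IN={b:-3, d:-1, e:25, f:-2; rest ⊤}  OUT={b:-3, d:1, e:25, f:-2; rest ⊤}
  B5:  IN={b:-3, e:25, f:-2; rest ⊤}  OUT={e:25, f:-2; rest ⊤}
  B6:  IN={e:25, f:-2; rest ⊤}  OUT={e:25, f:-2; rest ⊤}

Merge at B4: IN[B4] = OUT[B3] = {a: ⊤, b: -3, c: ⊤, d: -1, e: 25, f: -2}
Applying B4's transfer function to that IN value gives OUT[B4] (row B4 above).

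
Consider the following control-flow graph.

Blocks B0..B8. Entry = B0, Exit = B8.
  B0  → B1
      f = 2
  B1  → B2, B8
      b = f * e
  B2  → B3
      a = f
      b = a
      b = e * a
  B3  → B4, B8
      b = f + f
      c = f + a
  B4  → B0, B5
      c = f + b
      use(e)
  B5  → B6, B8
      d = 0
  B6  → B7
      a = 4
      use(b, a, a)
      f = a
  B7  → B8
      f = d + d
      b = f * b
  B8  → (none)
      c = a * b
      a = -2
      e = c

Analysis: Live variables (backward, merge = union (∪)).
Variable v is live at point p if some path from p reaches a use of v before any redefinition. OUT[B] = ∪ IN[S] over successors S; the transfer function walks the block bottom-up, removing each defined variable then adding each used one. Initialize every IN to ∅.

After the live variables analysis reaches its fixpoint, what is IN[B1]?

Answer: {a, e, f}

Working:
Converged values:
  B0:   IN={a, e}   OUT={a, e, f}
  B1:   IN={a, e, f}   OUT={a, b, e, f}
  B2:   IN={e, f}   OUT={a, e, f}
  B3:   IN={a, e, f}   OUT={a, b, e, f}
  B4:   IN={a, b, e, f}   OUT={a, b, e}
  B5:   IN={a, b}   OUT={a, b, d}
  B6:   IN={b, d}   OUT={a, b, d}
  B7:   IN={a, b, d}   OUT={a, b}
  B8:   IN={a, b}   OUT={}

Merge at B1: OUT[B1] = IN[B2] ⊔ IN[B8] = {a, b, e, f}
Applying B1's transfer function to that OUT value gives IN[B1] (row B1 above).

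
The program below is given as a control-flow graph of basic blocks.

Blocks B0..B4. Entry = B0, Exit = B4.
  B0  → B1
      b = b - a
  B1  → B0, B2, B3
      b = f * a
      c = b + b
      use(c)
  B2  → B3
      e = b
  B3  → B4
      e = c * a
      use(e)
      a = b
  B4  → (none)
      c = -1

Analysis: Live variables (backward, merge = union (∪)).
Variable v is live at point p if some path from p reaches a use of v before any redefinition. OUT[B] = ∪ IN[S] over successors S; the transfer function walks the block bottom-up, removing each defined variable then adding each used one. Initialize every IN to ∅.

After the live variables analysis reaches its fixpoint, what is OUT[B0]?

Converged values:
  B0:  IN={a, b, f}  OUT={a, f}
  B1:  IN={a, f}  OUT={a, b, c, f}
  B2:  IN={a, b, c}  OUT={a, b, c}
  B3:  IN={a, b, c}  OUT={}
  B4:  IN={}  OUT={}

Merge at B0: OUT[B0] = IN[B1] = {a, f}

Answer: {a, f}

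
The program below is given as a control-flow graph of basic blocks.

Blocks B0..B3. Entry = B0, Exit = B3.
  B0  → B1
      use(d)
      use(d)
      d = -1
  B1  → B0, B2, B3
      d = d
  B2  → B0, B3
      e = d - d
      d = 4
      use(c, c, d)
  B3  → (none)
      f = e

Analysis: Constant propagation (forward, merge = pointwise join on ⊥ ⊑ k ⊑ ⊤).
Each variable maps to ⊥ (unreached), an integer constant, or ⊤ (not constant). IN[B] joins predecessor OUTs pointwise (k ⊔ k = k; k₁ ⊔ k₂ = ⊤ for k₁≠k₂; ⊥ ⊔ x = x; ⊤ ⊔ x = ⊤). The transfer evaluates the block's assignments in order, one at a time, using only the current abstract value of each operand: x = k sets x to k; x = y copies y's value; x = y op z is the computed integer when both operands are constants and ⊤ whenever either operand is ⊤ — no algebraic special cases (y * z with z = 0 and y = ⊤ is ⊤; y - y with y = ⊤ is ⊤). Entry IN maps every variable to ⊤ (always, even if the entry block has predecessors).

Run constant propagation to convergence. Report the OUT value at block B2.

Answer: {a: ⊤, b: ⊤, c: ⊤, d: 4, e: 0, f: ⊤}

Working:
Converged values:
  B0:  IN=(all ⊤)  OUT={d:-1; rest ⊤}
  B1:  IN={d:-1; rest ⊤}  OUT={d:-1; rest ⊤}
  B2:  IN={d:-1; rest ⊤}  OUT={d:4, e:0; rest ⊤}
  B3:  IN=(all ⊤)  OUT=(all ⊤)

Merge at B2: IN[B2] = OUT[B1] = {a: ⊤, b: ⊤, c: ⊤, d: -1, e: ⊤, f: ⊤}
Applying B2's transfer function to that IN value gives OUT[B2] (row B2 above).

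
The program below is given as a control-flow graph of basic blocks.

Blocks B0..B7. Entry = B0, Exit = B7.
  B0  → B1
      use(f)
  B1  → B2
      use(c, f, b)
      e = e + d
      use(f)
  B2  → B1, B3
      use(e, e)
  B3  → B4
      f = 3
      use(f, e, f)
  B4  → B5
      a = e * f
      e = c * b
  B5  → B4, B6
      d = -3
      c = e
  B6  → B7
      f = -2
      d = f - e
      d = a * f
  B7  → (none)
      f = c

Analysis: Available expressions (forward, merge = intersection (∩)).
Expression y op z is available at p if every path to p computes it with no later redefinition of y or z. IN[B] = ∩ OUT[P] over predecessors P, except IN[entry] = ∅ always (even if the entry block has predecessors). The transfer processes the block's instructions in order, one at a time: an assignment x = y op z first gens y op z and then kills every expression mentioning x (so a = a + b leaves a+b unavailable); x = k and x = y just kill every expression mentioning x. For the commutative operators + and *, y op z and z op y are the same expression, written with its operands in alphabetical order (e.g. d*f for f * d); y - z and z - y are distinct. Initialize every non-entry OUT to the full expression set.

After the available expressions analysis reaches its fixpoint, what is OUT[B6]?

Converged values:
  B0: | IN={} | OUT={}
  B1: | IN={} | OUT={}
  B2: | IN={} | OUT={}
  B3: | IN={} | OUT={}
  B4: | IN={} | OUT={b*c}
  B5: | IN={b*c} | OUT={}
  B6: | IN={} | OUT={a*f, f-e}
  B7: | IN={a*f, f-e} | OUT={}

Merge at B6: IN[B6] = OUT[B5] = {}
Applying B6's transfer function to that IN value gives OUT[B6] (row B6 above).

Answer: {a*f, f-e}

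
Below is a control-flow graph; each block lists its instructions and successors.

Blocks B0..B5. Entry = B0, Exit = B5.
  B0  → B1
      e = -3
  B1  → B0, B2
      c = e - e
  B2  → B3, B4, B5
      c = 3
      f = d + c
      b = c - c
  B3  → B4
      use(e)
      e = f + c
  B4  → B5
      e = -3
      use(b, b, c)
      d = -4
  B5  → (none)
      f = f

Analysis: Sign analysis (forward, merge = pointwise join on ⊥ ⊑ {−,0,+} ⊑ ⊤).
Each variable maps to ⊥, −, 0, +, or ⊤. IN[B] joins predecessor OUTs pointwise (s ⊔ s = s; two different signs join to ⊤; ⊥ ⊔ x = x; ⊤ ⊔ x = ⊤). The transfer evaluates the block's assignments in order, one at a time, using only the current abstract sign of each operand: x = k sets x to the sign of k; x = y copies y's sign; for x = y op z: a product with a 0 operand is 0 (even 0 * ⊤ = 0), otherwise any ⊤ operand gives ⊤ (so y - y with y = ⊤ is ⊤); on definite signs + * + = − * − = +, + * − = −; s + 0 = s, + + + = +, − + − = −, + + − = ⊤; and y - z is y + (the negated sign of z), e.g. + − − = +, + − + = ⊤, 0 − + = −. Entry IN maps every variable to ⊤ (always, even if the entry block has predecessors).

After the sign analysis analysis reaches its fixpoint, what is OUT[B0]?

Fixpoint table:
  B0:  IN=(all ⊤)  OUT={e:-; rest ⊤}
  B1:  IN={e:-; rest ⊤}  OUT={e:-; rest ⊤}
  B2:  IN={e:-; rest ⊤}  OUT={c:+, e:-; rest ⊤}
  B3:  IN={c:+, e:-; rest ⊤}  OUT={c:+; rest ⊤}
  B4:  IN={c:+; rest ⊤}  OUT={c:+, d:-, e:-; rest ⊤}
  B5:  IN={c:+, e:-; rest ⊤}  OUT={c:+, e:-; rest ⊤}

Merge at B0 (entry node, so the boundary value (all ⊤) is joined with the incoming edge(s)): IN[B0] = (all ⊤) ⊔ OUT[B1] = {a: ⊤, b: ⊤, c: ⊤, d: ⊤, e: ⊤, f: ⊤}
Applying B0's transfer function to that IN value gives OUT[B0] (row B0 above).

Answer: {a: ⊤, b: ⊤, c: ⊤, d: ⊤, e: -, f: ⊤}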